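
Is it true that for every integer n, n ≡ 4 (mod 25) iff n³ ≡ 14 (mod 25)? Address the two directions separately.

(⟹) Suppose n ≡ 4 (mod 25). Write n = 25j + 4. Then (25j + 4)³ = 15625j³ + 7500j² + 1200j + 64 = 25(625j³ + 300j² + 48j + 2) + 14, so n³ ≡ 14 (mod 25).

(⟸) Conversely, suppose n³ ≡ 14 (mod 25). The only residue r in {0, …, 24} with r³ ≡ 14 (mod 25) is r = 4, so n ≡ 4 (mod 25).

Both implications hold.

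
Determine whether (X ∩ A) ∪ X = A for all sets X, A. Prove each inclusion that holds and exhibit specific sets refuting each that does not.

Both inclusions fail.

(⊆) This inclusion fails. Take X = {1}, A = ∅; then 1 ∈ (X ∩ A) ∪ X but 1 ∉ A.

(⊇) This inclusion fails. Take X = ∅, A = {1}; then 1 ∈ A but 1 ∉ (X ∩ A) ∪ X.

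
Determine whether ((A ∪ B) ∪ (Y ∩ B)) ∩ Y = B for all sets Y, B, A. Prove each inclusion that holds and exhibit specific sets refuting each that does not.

(⊆) This inclusion fails. Take Y = {1}, B = ∅, A = {1}; then 1 ∈ ((A ∪ B) ∪ (Y ∩ B)) ∩ Y but 1 ∉ B.

(⊇) This inclusion fails. Take Y = ∅, B = {1}, A = ∅; then 1 ∈ B but 1 ∉ ((A ∪ B) ∪ (Y ∩ B)) ∩ Y.

Neither inclusion holds.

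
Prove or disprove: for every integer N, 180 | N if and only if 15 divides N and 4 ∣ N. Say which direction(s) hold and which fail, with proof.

Not equivalent: only (⇒) holds.

Converse. This fails: take N = 60. Both 15 ∣ 60 and 4 ∣ 60, yet 60 is not a multiple of 180 (since 60 = 0·180 + 60), so 180 ∤ 60.

Forward direction. If 180 ∣ N, write N = 180q. Since 180 = 12·15, N = 15·(12q), so 15 ∣ N; and since 180 = 45·4, N = 4·(45q), so 4 ∣ N.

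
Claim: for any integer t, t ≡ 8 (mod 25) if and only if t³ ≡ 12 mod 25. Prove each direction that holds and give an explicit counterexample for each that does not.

Equivalent; both directions hold.

(⇒) Suppose t ≡ 8 (mod 25). Write t = 25j + 8. Then (25j + 8)³ = 15625j³ + 15000j² + 4800j + 512 = 25(625j³ + 600j² + 192j + 20) + 12, so t³ ≡ 12 (mod 25).

(⇐) Conversely, suppose t³ ≡ 12 (mod 25). The only residue r in {0, …, 24} with r³ ≡ 12 (mod 25) is r = 8, so t ≡ 8 (mod 25).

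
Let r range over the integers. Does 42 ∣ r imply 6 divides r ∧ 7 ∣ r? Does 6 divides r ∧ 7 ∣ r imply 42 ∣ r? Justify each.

The biconditional holds.

[⇒] If 42 ∣ r, write r = 42q. Since 42 = 7·6, r = 6·(7q), so 6 ∣ r; and since 42 = 6·7, r = 7·(6q), so 7 ∣ r.

[⇐] Suppose 6 ∣ r and 7 ∣ r. Any common multiple of 6 and 7 is a multiple of their lcm; here gcd(6, 7) = 1, so lcm(6, 7) = 6·7 = 42, so 42 ∣ r.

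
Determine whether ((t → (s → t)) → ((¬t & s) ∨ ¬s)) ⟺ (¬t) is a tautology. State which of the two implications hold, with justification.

(⇐) Assume the antecedent. If t is true, the antecedent cannot hold. If t is false, the consequent reduces to true regardless of the other variables. Either way the consequent holds.

(⇒) This fails. Under t = T, s = F, the left side is true but the right side is false.

The forward direction fails; the converse holds.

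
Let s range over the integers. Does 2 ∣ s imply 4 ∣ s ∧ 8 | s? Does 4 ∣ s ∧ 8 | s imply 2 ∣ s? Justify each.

(⇒) fails; (⇐) holds.

Forward direction. This fails: take s = 2. Certainly 2 ∣ 2, but 4 ∤ 2.

Converse. Suppose 4 ∣ s and 8 ∣ s. Any common multiple of 4 and 8 is a multiple of their lcm; here lcm(4, 8) = 4·8/gcd(4, 8) = 32/4 = 8, so 8 ∣ s. Since 2 ∣ 8, it follows that 2 ∣ s.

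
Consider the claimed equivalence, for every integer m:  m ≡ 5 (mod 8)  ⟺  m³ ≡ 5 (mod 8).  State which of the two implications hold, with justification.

Both directions hold.

(→) Suppose m ≡ 5 (mod 8). Write m = 8j + 5. Then (8j + 5)³ = 512j³ + 960j² + 600j + 125 = 8(64j³ + 120j² + 75j + 15) + 5, so m³ ≡ 5 (mod 8).

(←) Conversely, suppose m³ ≡ 5 (mod 8). The only residue r in {0, …, 7} with r³ ≡ 5 (mod 8) is r = 5, so m ≡ 5 (mod 8).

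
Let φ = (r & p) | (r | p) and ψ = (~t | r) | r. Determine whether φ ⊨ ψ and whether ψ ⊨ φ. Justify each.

Neither implication holds.

(→) This fails. Under r = F, p = T, t = T, the left side is true but the right side is false.

(←) This fails. Under r = F, p = F, t = F, the left side is false but the right side is true.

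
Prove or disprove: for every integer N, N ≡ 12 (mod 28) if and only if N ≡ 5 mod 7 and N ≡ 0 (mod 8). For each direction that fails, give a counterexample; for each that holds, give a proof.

Converse. If N ≡ 5 (mod 7) and N ≡ 0 (mod 8), then by the Chinese remainder theorem N ≡ 40 (mod 56). Since 40 ≡ 12 (mod 28) and 28 ∣ 56, we get N ≡ 12 (mod 28).

Forward direction. This fails: N = 12 gives 12 ≡ 12 (mod 28) but 12 ≡ 4 (mod 8), so the conjunction on the right does not hold.

Only the converse holds.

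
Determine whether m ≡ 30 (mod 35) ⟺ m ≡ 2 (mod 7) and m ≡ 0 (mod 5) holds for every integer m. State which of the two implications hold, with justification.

(⇒) Suppose m ≡ 30 (mod 35); write m = 35j + 30. Since 7 ∣ 35, reducing mod 7 gives m ≡ 30 ≡ 2 (mod 7); since 5 ∣ 35, reducing mod 5 gives m ≡ 30 ≡ 0 (mod 5).

(⇐) Conversely, if m ≡ 2 (mod 7) and m ≡ 0 (mod 5), then by the Chinese remainder theorem m ≡ 30 (mod 35). This is exactly m ≡ 30 (mod 35).

Both implications hold.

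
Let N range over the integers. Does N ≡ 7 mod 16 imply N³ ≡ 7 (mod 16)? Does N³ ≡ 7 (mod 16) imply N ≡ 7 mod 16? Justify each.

The biconditional holds.

(⟹) Suppose N ≡ 7 mod 16. Write N = 16j + 7. Then (16j + 7)³ = 4096j³ + 5376j² + 2352j + 343 = 16(256j³ + 336j² + 147j + 21) + 7, so N³ ≡ 7 (mod 16).

(⟸) Conversely, suppose N³ ≡ 7 (mod 16). The only residue r in {0, …, 15} with r³ ≡ 7 (mod 16) is r = 7, so N ≡ 7 (mod 16).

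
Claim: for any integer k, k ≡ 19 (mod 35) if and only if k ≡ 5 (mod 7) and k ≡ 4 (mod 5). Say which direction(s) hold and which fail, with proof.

(⟹) Suppose k ≡ 19 (mod 35); write k = 35j + 19. Since 7 ∣ 35, reducing mod 7 gives k ≡ 19 ≡ 5 (mod 7); since 5 ∣ 35, reducing mod 5 gives k ≡ 19 ≡ 4 (mod 5).

(⟸) Conversely, if k ≡ 5 (mod 7) and k ≡ 4 (mod 5), then by the Chinese remainder theorem k ≡ 19 (mod 35). This is exactly k ≡ 19 (mod 35).

Both directions hold.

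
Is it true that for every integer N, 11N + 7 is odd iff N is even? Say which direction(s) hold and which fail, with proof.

Forward direction. Suppose 11N + 7 is odd. Since 11 is odd, 11N and N have the same parity, so 11N + 7 ≡ N + 7 (mod 2). As 7 is odd, 11N + 7 is odd exactly when N is even. Thus N is even.

Converse. Suppose N is even; write N = 2j. Then 11N + 7 = 11·(2j) + 7 = 2·11j + 7, which is odd.

Both implications hold.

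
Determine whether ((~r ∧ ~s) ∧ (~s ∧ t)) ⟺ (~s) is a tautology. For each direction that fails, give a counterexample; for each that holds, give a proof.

The forward direction holds; the converse fails.

(←) This fails. Under r = F, s = F, t = F, the left side is false but the right side is true.

(→) Assume the antecedent. If r is true, the antecedent cannot hold. If r is false, the antecedent forces (r = F, s = F, t = T), and ~s holds there. Either way ~s holds.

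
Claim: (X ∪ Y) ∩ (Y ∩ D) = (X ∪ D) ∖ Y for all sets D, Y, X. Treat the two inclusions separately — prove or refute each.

(⟹) This inclusion fails. Take D = {1}, Y = {1}, X = ∅; then 1 ∈ (X ∪ Y) ∩ (Y ∩ D) but 1 ∉ (X ∪ D) ∖ Y.

(⟸) This inclusion fails. Take D = {1}, Y = ∅, X = ∅; then 1 ∈ (X ∪ D) ∖ Y but 1 ∉ (X ∪ Y) ∩ (Y ∩ D).

Neither inclusion holds.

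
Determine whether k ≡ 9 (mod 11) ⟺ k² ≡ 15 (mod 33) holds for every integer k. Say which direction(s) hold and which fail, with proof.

(→) This fails: take k = 20. Then 20 ≡ 9 (mod 11), but 20² = 400 ≡ 4 (mod 33), not 15.

(←) This fails: take k = 24. Then 24² = 576 ≡ 15 (mod 33), yet 24 ≡ 2 (mod 11), not 9.

Neither direction holds.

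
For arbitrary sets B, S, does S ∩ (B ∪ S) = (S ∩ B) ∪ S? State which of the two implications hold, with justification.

(⟹) Let x ∈ S ∩ (B ∪ S). Then either x ∈ S and x ∉ B; or x ∈ B ∩ S. In each case x ∈ (S ∩ B) ∪ S, so S ∩ (B ∪ S) ⊆ (S ∩ B) ∪ S.

(⟸) Let x ∈ (S ∩ B) ∪ S. Then either x ∈ S and x ∉ B; or x ∈ B ∩ S. In each case x ∈ S ∩ (B ∪ S), so (S ∩ B) ∪ S ⊆ S ∩ (B ∪ S).

Both inclusions hold; the sets are equal.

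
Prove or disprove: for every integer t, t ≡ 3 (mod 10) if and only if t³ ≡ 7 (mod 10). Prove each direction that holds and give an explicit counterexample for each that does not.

Both directions hold.

(⇒) Suppose t ≡ 3 (mod 10). Write t = 10j + 3. Then (10j + 3)³ = 1000j³ + 900j² + 270j + 27 = 10(100j³ + 90j² + 27j + 2) + 7, so t³ ≡ 7 (mod 10).

(⇐) For the converse, argue contrapositively. If t ≢ 3 (mod 10), then t is congruent to one of 0, 1, 2, 4, 5, 6, 7, 8, 9 modulo 10, and these give t³ ≡ 0, 1, 8, 4, 5, 6, 3, 2, 9 respectively — never 7.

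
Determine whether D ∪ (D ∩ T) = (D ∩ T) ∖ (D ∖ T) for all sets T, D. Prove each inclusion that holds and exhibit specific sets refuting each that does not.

(⊆) fails; (⊇) holds.

Reverse inclusion. Let x ∈ (D ∩ T) ∖ (D ∖ T). Then x ∈ T ∩ D, from which x ∈ D ∪ (D ∩ T).

Forward inclusion. This inclusion fails. Take T = ∅, D = {1}; then 1 ∈ D ∪ (D ∩ T) but 1 ∉ (D ∩ T) ∖ (D ∖ T).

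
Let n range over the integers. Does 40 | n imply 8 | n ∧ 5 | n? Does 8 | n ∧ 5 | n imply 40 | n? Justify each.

Equivalent; both directions hold.

[⇒] If 40 ∣ n, write n = 40q. Since 40 = 5·8, n = 8·(5q), so 8 ∣ n; and since 40 = 8·5, n = 5·(8q), so 5 ∣ n.

[⇐] Suppose 8 ∣ n and 5 ∣ n. Any common multiple of 8 and 5 is a multiple of their lcm; here gcd(8, 5) = 1, so lcm(8, 5) = 8·5 = 40, so 40 ∣ n.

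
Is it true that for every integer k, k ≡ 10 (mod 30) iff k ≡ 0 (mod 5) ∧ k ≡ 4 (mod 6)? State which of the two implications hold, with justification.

(⟸) If k ≡ 0 (mod 5) and k ≡ 4 (mod 6), then by the Chinese remainder theorem k ≡ 10 (mod 30). This is exactly k ≡ 10 (mod 30).

(⟹) Suppose k ≡ 10 (mod 30); write k = 30j + 10. Since 5 ∣ 30, reducing mod 5 gives k ≡ 10 ≡ 0 (mod 5); since 6 ∣ 30, reducing mod 6 gives k ≡ 10 ≡ 4 (mod 6).

Both directions hold.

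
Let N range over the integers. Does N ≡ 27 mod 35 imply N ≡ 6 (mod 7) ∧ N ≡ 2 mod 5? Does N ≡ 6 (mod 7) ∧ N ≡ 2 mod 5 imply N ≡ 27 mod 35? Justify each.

Both directions hold; the statement is true.

(⇒) Suppose N ≡ 27 (mod 35); write N = 35j + 27. Since 7 ∣ 35, reducing mod 7 gives N ≡ 27 ≡ 6 (mod 7); since 5 ∣ 35, reducing mod 5 gives N ≡ 27 ≡ 2 (mod 5).

(⇐) Conversely, if N ≡ 6 (mod 7) and N ≡ 2 (mod 5), then by the Chinese remainder theorem N ≡ 27 (mod 35). This is exactly N ≡ 27 (mod 35).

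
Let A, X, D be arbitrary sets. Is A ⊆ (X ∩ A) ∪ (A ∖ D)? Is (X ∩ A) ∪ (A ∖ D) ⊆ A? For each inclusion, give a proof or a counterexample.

Forward inclusion. This inclusion fails. Take A = {1}, X = ∅, D = {1}; then 1 ∈ A but 1 ∉ (X ∩ A) ∪ (A ∖ D).

Reverse inclusion. Let x ∈ (X ∩ A) ∪ (A ∖ D). Then either x ∈ A and x ∉ X, D; or x ∈ A ∩ X and x ∉ D; or x ∈ A ∩ X ∩ D. In each case x ∈ A, so (X ∩ A) ∪ (A ∖ D) ⊆ A.

(⊆) fails; (⊇) holds.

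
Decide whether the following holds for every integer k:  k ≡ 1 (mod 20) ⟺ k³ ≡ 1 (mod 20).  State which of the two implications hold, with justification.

(⟹) Suppose k ≡ 1 (mod 20). Write k = 20j + 1. Then (20j + 1)³ = 8000j³ + 1200j² + 60j + 1 = 20(400j³ + 60j² + 3j) + 1, so k³ ≡ 1 (mod 20).

(⟸) Conversely, suppose k³ ≡ 1 (mod 20). The only residue r in {0, …, 19} with r³ ≡ 1 (mod 20) is r = 1, so k ≡ 1 (mod 20).

Both directions hold.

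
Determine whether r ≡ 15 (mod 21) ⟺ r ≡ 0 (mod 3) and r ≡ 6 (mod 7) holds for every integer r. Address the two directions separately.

Neither implication holds.

(→) This fails: r = 15 gives 15 ≡ 15 (mod 21) but 15 ≡ 1 (mod 7), so the conjunction on the right does not hold.

(←) This fails: r = 6 satisfies both congruences on the right (6 ≡ 0 mod 3 and 6 ≡ 6 mod 7) yet 6 ≡ 6 (mod 21), not 15.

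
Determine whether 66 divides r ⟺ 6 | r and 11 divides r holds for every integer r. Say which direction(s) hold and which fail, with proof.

(⟸) Suppose 6 ∣ r and 11 ∣ r. Any common multiple of 6 and 11 is a multiple of their lcm; here gcd(6, 11) = 1, so lcm(6, 11) = 6·11 = 66, so 66 ∣ r.

(⟹) If 66 ∣ r, write r = 66q. Since 66 = 11·6, r = 6·(11q), so 6 ∣ r; and since 66 = 6·11, r = 11·(6q), so 11 ∣ r.

Both directions hold; the statement is true.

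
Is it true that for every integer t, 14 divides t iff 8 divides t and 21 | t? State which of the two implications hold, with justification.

(⇒) This fails: take t = 14. Certainly 14 ∣ 14, but 8 ∤ 14.

(⇐) Suppose 8 ∣ t and 21 ∣ t. Any common multiple of 8 and 21 is a multiple of their lcm; here gcd(8, 21) = 1, so lcm(8, 21) = 8·21 = 168, so 168 ∣ t. Since 14 ∣ 168, it follows that 14 ∣ t.

(⇒) fails; (⇐) holds.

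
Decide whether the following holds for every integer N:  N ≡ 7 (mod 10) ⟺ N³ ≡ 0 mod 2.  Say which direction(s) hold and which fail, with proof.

(⟹) This fails: take N = 7. Then 7 ≡ 7 (mod 10), but 7³ = 343 ≡ 1 (mod 2), not 0.

(⟸) This fails: take N = 0. Then 0³ = 0 ≡ 0 (mod 2), yet 0 ≡ 0 (mod 10), not 7.

Neither implication holds.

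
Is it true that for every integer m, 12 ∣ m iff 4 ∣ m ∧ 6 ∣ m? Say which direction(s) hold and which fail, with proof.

(⇒) If 12 ∣ m, write m = 12q. Since 12 = 3·4, m = 4·(3q), so 4 ∣ m; and since 12 = 2·6, m = 6·(2q), so 6 ∣ m.

(⇐) Suppose 4 ∣ m and 6 ∣ m. Any common multiple of 4 and 6 is a multiple of their lcm; here lcm(4, 6) = 4·6/gcd(4, 6) = 24/2 = 12, so 12 ∣ m.

The biconditional holds.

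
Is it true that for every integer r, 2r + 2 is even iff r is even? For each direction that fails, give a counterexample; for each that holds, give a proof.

(⟹) This fails: take r = 5. Then 2r + 2 = 12, which is even, yet r = 5 is odd, not even.

(⟸) Suppose r is even. Since 2 is even, 2r is even for every r, so 2r + 2 has the same parity as 2, which is even. Hence 2r + 2 is even.

Only the converse holds.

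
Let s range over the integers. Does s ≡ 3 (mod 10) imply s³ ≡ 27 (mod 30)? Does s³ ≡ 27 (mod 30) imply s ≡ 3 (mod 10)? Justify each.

Only the reverse direction holds.

Converse. The residues r modulo 30 with r³ ≡ 27 (mod 30) are exactly {3}, and each is ≡ 3 (mod 10).

Forward direction. This fails: take s = 13. Then 13 ≡ 3 (mod 10), but 13³ = 2197 ≡ 7 (mod 30), not 27.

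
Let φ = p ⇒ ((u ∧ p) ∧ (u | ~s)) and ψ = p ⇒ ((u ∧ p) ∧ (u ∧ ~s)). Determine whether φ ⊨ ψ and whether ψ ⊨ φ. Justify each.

Only the reverse direction holds.

Forward direction. This fails. Under u = T, s = T, p = T, the left side is true but the right side is false.

Converse. Assume the antecedent. If u is true, p ⇒ ((u ∧ p) ∧ (u | ~s)) reduces to true regardless of the other variables. If u is false, the antecedent forces (u = F, s = F, p = F) or (u = F, s = T, p = F), and p ⇒ ((u ∧ p) ∧ (u | ~s)) holds there. Either way p ⇒ ((u ∧ p) ∧ (u | ~s)) holds.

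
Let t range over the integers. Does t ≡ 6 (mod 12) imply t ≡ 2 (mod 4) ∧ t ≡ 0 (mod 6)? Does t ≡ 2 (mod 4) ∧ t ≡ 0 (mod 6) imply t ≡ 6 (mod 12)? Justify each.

(←) If t ≡ 2 (mod 4) and t ≡ 0 (mod 6), then by the Chinese remainder theorem t ≡ 6 (mod 12). This is exactly t ≡ 6 (mod 12).

(→) Suppose t ≡ 6 (mod 12); write t = 12j + 6. Since 4 ∣ 12, reducing mod 4 gives t ≡ 6 ≡ 2 (mod 4); since 6 ∣ 12, reducing mod 6 gives t ≡ 6 ≡ 0 (mod 6).

Both directions hold.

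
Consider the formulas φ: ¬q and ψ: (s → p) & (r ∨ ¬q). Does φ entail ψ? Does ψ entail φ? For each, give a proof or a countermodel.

Neither implication holds.

(⇒) This fails. Under r = F, p = F, q = F, s = T, the left side is true but the right side is false.

(⇐) This fails. Under r = T, p = F, q = T, s = F, the left side is false but the right side is true.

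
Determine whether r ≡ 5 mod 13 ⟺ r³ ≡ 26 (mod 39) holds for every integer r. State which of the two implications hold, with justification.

Both directions fail.

(⇒) This fails: take r = 5. Then 5 ≡ 5 (mod 13), but 5³ = 125 ≡ 8 (mod 39), not 26.

(⇐) This fails: take r = 26. Then 26³ = 17576 ≡ 26 (mod 39), yet 26 ≡ 0 (mod 13), not 5.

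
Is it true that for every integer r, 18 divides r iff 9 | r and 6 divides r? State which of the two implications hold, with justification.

Converse. Suppose 9 ∣ r and 6 ∣ r. Any common multiple of 9 and 6 is a multiple of their lcm; here lcm(9, 6) = 9·6/gcd(9, 6) = 54/3 = 18, so 18 ∣ r.

Forward direction. If 18 ∣ r, write r = 18q. Since 18 = 2·9, r = 9·(2q), so 9 ∣ r; and since 18 = 3·6, r = 6·(3q), so 6 ∣ r.

The biconditional holds.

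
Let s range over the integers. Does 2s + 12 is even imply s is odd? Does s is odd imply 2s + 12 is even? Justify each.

Not equivalent: only (⇐) holds.

(→) This fails: take s = 6. Then 2s + 12 = 24, which is even, yet s = 6 is even, not odd.

(←) Suppose s is odd. Since 2 is even, 2s is even for every s, so 2s + 12 has the same parity as 12, which is even. Hence 2s + 12 is even.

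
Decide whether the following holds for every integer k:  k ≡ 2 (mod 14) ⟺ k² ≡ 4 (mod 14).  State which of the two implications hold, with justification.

[⇐] This fails: take k = 12. Then 12² = 144 ≡ 4 (mod 14), yet 12 ≡ 12 (mod 14), not 2.

[⇒] Suppose k ≡ 2 (mod 14). Write k = 14j + 2. Then (14j + 2)² = 196j² + 56j + 4 = 14(14j² + 4j) + 4, so k² ≡ 4 (mod 14).

(⇒) holds; (⇐) fails.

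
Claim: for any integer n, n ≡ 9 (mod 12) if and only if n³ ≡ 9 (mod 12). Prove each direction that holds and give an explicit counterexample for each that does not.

(⇒) Suppose n ≡ 9 (mod 12). Write n = 12j + 9. Then (12j + 9)³ = 1728j³ + 3888j² + 2916j + 729 = 12(144j³ + 324j² + 243j + 60) + 9, so n³ ≡ 9 (mod 12).

(⇐) For the converse, argue contrapositively. If n ≢ 9 (mod 12), then n is congruent to one of 0, 1, 2, 3, 4, 5, 6, 7, 8, 10, 11 modulo 12, and these give n³ ≡ 0, 1, 8, 3, 4, 5, 0, 7, 8, 4, 11 respectively — never 9.

Both directions hold; the statement is true.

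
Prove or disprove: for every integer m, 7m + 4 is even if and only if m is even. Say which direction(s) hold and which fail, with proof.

(⟹) Suppose 7m + 4 is even. Since 7 is odd, 7m and m have the same parity, so 7m + 4 ≡ m + 4 (mod 2). As 4 is even, 7m + 4 is even exactly when m is even. Thus m is even.

(⟸) Conversely, suppose m is even; write m = 2j. Then 7m + 4 = 7·(2j) + 4 = 2·7j + 4, which is even.

Both directions hold; the statement is true.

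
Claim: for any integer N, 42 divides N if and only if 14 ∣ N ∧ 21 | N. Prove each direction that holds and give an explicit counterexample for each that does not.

Both implications hold.

[⇐] Suppose 14 ∣ N and 21 ∣ N. Any common multiple of 14 and 21 is a multiple of their lcm; here lcm(14, 21) = 14·21/gcd(14, 21) = 294/7 = 42, so 42 ∣ N.

[⇒] If 42 ∣ N, write N = 42q. Since 42 = 3·14, N = 14·(3q), so 14 ∣ N; and since 42 = 2·21, N = 21·(2q), so 21 ∣ N.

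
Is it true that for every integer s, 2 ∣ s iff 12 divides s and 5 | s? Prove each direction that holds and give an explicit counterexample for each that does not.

Forward direction. This fails: take s = 2. Certainly 2 ∣ 2, but 12 ∤ 2.

Converse. Suppose 12 ∣ s and 5 ∣ s. Any common multiple of 12 and 5 is a multiple of their lcm; here gcd(12, 5) = 1, so lcm(12, 5) = 12·5 = 60, so 60 ∣ s. Since 2 ∣ 60, it follows that 2 ∣ s.

The forward direction fails; the converse holds.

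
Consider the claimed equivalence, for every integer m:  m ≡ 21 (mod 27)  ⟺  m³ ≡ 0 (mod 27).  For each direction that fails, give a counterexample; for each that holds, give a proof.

(→) Suppose m ≡ 21 (mod 27). Write m = 27j + 21. Then (27j + 21)³ = 19683j³ + 45927j² + 35721j + 9261 = 27(729j³ + 1701j² + 1323j + 343) + 0, so m³ ≡ 0 (mod 27).

(←) This fails: take m = 0. Then 0³ = 0 ≡ 0 (mod 27), yet 0 ≡ 0 (mod 27), not 21.

Only the forward implication holds.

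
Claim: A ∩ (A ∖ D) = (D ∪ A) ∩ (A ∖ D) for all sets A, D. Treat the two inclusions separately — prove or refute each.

Both inclusions hold; the sets are equal.

(⟸) Let x ∈ (D ∪ A) ∩ (A ∖ D). Then x ∈ A and x ∉ D, from which x ∈ A ∩ (A ∖ D).

(⟹) Let x ∈ A ∩ (A ∖ D). Then x ∈ A and x ∉ D, from which x ∈ (D ∪ A) ∩ (A ∖ D).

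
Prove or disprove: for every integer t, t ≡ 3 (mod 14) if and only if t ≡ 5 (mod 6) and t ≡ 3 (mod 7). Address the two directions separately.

(→) This fails: t = 3 gives 3 ≡ 3 (mod 14) but 3 ≡ 3 (mod 6), so the conjunction on the right does not hold.

(←) Conversely, if t ≡ 5 (mod 6) and t ≡ 3 (mod 7), then by the Chinese remainder theorem t ≡ 17 (mod 42). Since 17 ≡ 3 (mod 14) and 14 ∣ 42, we get t ≡ 3 (mod 14).

(⇒) fails; (⇐) holds.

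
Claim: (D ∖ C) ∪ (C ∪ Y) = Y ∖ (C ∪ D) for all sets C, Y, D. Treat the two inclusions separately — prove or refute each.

(⊆) This inclusion fails. Take C = {1}, Y = ∅, D = ∅; then 1 ∈ (D ∖ C) ∪ (C ∪ Y) but 1 ∉ Y ∖ (C ∪ D).

(⊇) Let x ∈ Y ∖ (C ∪ D). Then x ∈ Y and x ∉ C, D, from which x ∈ (D ∖ C) ∪ (C ∪ Y).

The sets are not equal: only the reverse inclusion holds.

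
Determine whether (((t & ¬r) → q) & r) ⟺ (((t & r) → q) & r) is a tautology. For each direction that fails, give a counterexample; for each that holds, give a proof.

[⇒] This fails. Under t = T, q = F, r = T, the left side is true but the right side is false.

[⇐] Assume the antecedent. If t is true, the antecedent forces (t = T, q = T, r = T), and ((t & ¬r) → q) & r holds there. If t is false, the antecedent forces (t = F, q = F, r = T) or (t = F, q = T, r = T), and ((t & ¬r) → q) & r holds there. Either way ((t & ¬r) → q) & r holds.

The forward direction fails; the converse holds.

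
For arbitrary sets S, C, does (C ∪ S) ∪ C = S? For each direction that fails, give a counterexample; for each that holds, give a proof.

Reverse inclusion. Let x ∈ S. Then either x ∈ S and x ∉ C; or x ∈ S ∩ C. In each case x ∈ (C ∪ S) ∪ C, so S ⊆ (C ∪ S) ∪ C.

Forward inclusion. This inclusion fails. Take S = ∅, C = {1}; then 1 ∈ (C ∪ S) ∪ C but 1 ∉ S.

(⊆) fails; (⊇) holds.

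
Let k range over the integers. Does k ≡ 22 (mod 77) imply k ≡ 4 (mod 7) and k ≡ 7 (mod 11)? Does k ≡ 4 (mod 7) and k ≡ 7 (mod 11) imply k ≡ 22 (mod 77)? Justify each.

(⇒) This fails: k = 22 gives 22 ≡ 22 (mod 77) but 22 ≡ 1 (mod 7), so the conjunction on the right does not hold.

(⇐) This fails: k = 18 satisfies both congruences on the right (18 ≡ 4 mod 7 and 18 ≡ 7 mod 11) yet 18 ≡ 18 (mod 77), not 22.

Both directions fail.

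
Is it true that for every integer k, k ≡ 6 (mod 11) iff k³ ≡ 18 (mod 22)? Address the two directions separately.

[⇐] The residues r modulo 22 with r³ ≡ 18 (mod 22) are exactly {6}, and each is ≡ 6 (mod 11).

[⇒] This fails: take k = 17. Then 17 ≡ 6 (mod 11), but 17³ = 4913 ≡ 7 (mod 22), not 18.

(⇒) fails; (⇐) holds.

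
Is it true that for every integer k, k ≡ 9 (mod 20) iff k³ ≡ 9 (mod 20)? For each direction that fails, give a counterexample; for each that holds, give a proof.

Both directions hold.

[⇐] Suppose k³ ≡ 9 (mod 20). The only residue r in {0, …, 19} with r³ ≡ 9 (mod 20) is r = 9, so k ≡ 9 (mod 20).

[⇒] Suppose k ≡ 9 (mod 20). Write k = 20j + 9. Then (20j + 9)³ = 8000j³ + 10800j² + 4860j + 729 = 20(400j³ + 540j² + 243j + 36) + 9, so k³ ≡ 9 (mod 20).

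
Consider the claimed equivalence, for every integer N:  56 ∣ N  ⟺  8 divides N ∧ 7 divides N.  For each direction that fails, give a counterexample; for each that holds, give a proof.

(⟹) If 56 ∣ N, write N = 56q. Since 56 = 7·8, N = 8·(7q), so 8 ∣ N; and since 56 = 8·7, N = 7·(8q), so 7 ∣ N.

(⟸) Suppose 8 ∣ N and 7 ∣ N. Any common multiple of 8 and 7 is a multiple of their lcm; here gcd(8, 7) = 1, so lcm(8, 7) = 8·7 = 56, so 56 ∣ N.

Equivalent; both directions hold.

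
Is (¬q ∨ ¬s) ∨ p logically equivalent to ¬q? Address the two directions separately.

Forward direction. This fails. Under s = F, p = F, q = T, the left side is true but the right side is false.

Converse. Assume the antecedent. If s is true, the antecedent forces (s = T, p = F, q = F) or (s = T, p = T, q = F), and (¬q ∨ ¬s) ∨ p holds there. If s is false, (¬q ∨ ¬s) ∨ p reduces to true regardless of the other variables. Either way (¬q ∨ ¬s) ∨ p holds.

Not equivalent: only (⇐) holds.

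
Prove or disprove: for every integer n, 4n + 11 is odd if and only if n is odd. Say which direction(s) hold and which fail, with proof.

The forward direction fails; the converse holds.

(⟸) Suppose n is odd. Since 4 is even, 4n is even for every n, so 4n + 11 has the same parity as 11, which is odd. Hence 4n + 11 is odd.

(⟹) This fails: take n = 2. Then 4n + 11 = 19, which is odd, yet n = 2 is even, not odd.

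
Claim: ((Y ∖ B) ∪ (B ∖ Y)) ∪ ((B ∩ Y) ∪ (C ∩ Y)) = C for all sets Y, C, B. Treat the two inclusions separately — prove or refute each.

(⊆) fails and (⊇) fails.

(⊆) This inclusion fails. Take Y = {1}, C = ∅, B = ∅; then 1 ∈ ((Y ∖ B) ∪ (B ∖ Y)) ∪ ((B ∩ Y) ∪ (C ∩ Y)) but 1 ∉ C.

(⊇) This inclusion fails. Take Y = ∅, C = {1}, B = ∅; then 1 ∈ C but 1 ∉ ((Y ∖ B) ∪ (B ∖ Y)) ∪ ((B ∩ Y) ∪ (C ∩ Y)).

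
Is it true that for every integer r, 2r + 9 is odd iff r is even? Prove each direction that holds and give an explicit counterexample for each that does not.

(⟹) This fails: take r = 1. Then 2r + 9 = 11, which is odd, yet r = 1 is odd, not even.

(⟸) Suppose r is even. Since 2 is even, 2r is even for every r, so 2r + 9 has the same parity as 9, which is odd. Hence 2r + 9 is odd.

(⇒) fails; (⇐) holds.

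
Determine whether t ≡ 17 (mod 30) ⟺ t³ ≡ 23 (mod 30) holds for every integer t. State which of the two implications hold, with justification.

[⇒] Suppose t ≡ 17 (mod 30). Write t = 30j + 17. Then (30j + 17)³ = 27000j³ + 45900j² + 26010j + 4913 = 30(900j³ + 1530j² + 867j + 163) + 23, so t³ ≡ 23 (mod 30).

[⇐] Conversely, suppose t³ ≡ 23 (mod 30). The only residue r in {0, …, 29} with r³ ≡ 23 (mod 30) is r = 17, so t ≡ 17 (mod 30).

The biconditional holds.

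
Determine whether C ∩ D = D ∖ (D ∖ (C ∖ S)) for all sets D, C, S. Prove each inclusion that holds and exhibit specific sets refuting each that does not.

Reverse inclusion. Let x ∈ D ∖ (D ∖ (C ∖ S)). Then x ∈ D ∩ C and x ∉ S, from which x ∈ C ∩ D.

Forward inclusion. This inclusion fails. Take D = {1}, C = {1}, S = {1}; then 1 ∈ C ∩ D but 1 ∉ D ∖ (D ∖ (C ∖ S)).

(⊆) fails; (⊇) holds.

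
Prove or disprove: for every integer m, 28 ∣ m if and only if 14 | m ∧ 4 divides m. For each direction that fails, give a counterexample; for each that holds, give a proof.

Both directions hold; the statement is true.

(→) If 28 ∣ m, write m = 28q. Since 28 = 2·14, m = 14·(2q), so 14 ∣ m; and since 28 = 7·4, m = 4·(7q), so 4 ∣ m.

(←) Suppose 14 ∣ m and 4 ∣ m. Any common multiple of 14 and 4 is a multiple of their lcm; here lcm(14, 4) = 14·4/gcd(14, 4) = 56/2 = 28, so 28 ∣ m.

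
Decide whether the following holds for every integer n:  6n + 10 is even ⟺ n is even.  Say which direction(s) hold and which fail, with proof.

(⇒) This fails: take n = 3. Then 6n + 10 = 28, which is even, yet n = 3 is odd, not even.

(⇐) Suppose n is even. Since 6 is even, 6n is even for every n, so 6n + 10 has the same parity as 10, which is even. Hence 6n + 10 is even.

(⇒) fails; (⇐) holds.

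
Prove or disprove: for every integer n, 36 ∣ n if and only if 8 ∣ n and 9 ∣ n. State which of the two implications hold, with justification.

(⇒) fails; (⇐) holds.

Forward direction. This fails: take n = 36. Certainly 36 ∣ 36, but 8 ∤ 36.

Converse. Suppose 8 ∣ n and 9 ∣ n. Any common multiple of 8 and 9 is a multiple of their lcm; here gcd(8, 9) = 1, so lcm(8, 9) = 8·9 = 72, so 72 ∣ n. Since 36 ∣ 72, it follows that 36 ∣ n.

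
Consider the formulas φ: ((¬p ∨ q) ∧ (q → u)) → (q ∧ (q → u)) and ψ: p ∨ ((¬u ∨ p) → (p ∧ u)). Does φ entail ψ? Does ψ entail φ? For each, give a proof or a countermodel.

[⇒] This fails. Under p = F, u = F, q = T, the left side is true but the right side is false.

[⇐] This fails. Under p = F, u = T, q = F, the left side is false but the right side is true.

(⇒) fails and (⇐) fails.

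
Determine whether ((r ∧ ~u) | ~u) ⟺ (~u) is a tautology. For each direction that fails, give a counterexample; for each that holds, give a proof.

Both implications hold.

(⇒) Assume the antecedent. If r is true, the antecedent forces (r = T, u = F), and ~u holds there. If r is false, the antecedent forces (r = F, u = F), and ~u holds there. Either way ~u holds.

(⇐) Assume the antecedent. If r is true, the antecedent forces (r = T, u = F), and (r ∧ ~u) | ~u holds there. If r is false, the antecedent forces (r = F, u = F), and (r ∧ ~u) | ~u holds there. Either way (r ∧ ~u) | ~u holds.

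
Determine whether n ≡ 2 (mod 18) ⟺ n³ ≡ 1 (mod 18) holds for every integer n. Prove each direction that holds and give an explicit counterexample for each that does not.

(⟹) This fails: take n = 2. Then 2 ≡ 2 (mod 18), but 2³ = 8 ≡ 8 (mod 18), not 1.

(⟸) This fails: take n = 1. Then 1³ = 1 ≡ 1 (mod 18), yet 1 ≡ 1 (mod 18), not 2.

(⇒) fails and (⇐) fails.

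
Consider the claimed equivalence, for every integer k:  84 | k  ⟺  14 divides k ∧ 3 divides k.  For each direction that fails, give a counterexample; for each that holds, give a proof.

Not equivalent: only (⇒) holds.

(→) If 84 ∣ k, write k = 84q. Since 84 = 6·14, k = 14·(6q), so 14 ∣ k; and since 84 = 28·3, k = 3·(28q), so 3 ∣ k.

(←) This fails: take k = 42. Both 14 ∣ 42 and 3 ∣ 42, yet 42 is not a multiple of 84 (since 42 = 0·84 + 42), so 84 ∤ 42.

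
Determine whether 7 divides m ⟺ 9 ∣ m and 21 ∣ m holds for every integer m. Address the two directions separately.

[⇐] Suppose 9 ∣ m and 21 ∣ m. Any common multiple of 9 and 21 is a multiple of their lcm; here lcm(9, 21) = 9·21/gcd(9, 21) = 189/3 = 63, so 63 ∣ m. Since 7 ∣ 63, it follows that 7 ∣ m.

[⇒] This fails: take m = 7. Certainly 7 ∣ 7, but 9 ∤ 7.

Only the reverse direction holds.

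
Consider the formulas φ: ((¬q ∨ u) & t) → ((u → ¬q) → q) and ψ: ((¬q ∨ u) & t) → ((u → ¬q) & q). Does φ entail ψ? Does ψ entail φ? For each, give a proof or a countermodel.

Only the converse holds.

(⟹) This fails. Under u = T, t = T, q = T, the left side is true but the right side is false.

(⟸) Assume the antecedent. If t is true, the antecedent forces (u = F, t = T, q = T), and the consequent holds there. If t is false, the consequent reduces to true regardless of the other variables. Either way the consequent holds.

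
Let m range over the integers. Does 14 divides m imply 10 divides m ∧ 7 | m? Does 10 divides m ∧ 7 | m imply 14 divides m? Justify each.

(⟸) Suppose 10 ∣ m and 7 ∣ m. Any common multiple of 10 and 7 is a multiple of their lcm; here gcd(10, 7) = 1, so lcm(10, 7) = 10·7 = 70, so 70 ∣ m. Since 14 ∣ 70, it follows that 14 ∣ m.

(⟹) This fails: take m = 14. Certainly 14 ∣ 14, but 10 ∤ 14.

The forward direction fails; the converse holds.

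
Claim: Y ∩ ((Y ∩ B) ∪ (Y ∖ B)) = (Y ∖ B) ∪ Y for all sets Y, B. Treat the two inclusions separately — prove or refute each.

(⊇) Let x ∈ (Y ∖ B) ∪ Y. Then either x ∈ Y and x ∉ B; or x ∈ Y ∩ B. In each case x ∈ Y ∩ ((Y ∩ B) ∪ (Y ∖ B)), so (Y ∖ B) ∪ Y ⊆ Y ∩ ((Y ∩ B) ∪ (Y ∖ B)).

(⊆) Let x ∈ Y ∩ ((Y ∩ B) ∪ (Y ∖ B)). Then either x ∈ Y and x ∉ B; or x ∈ Y ∩ B. In each case x ∈ (Y ∖ B) ∪ Y, so Y ∩ ((Y ∩ B) ∪ (Y ∖ B)) ⊆ (Y ∖ B) ∪ Y.

Both inclusions hold.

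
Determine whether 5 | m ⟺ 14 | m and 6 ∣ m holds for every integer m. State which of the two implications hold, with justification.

(⇒) This fails: take m = 5. Certainly 5 ∣ 5, but 14 ∤ 5.

(⇐) This fails: take m = 42. Both 14 ∣ 42 and 6 ∣ 42, yet 42 is not a multiple of 5 (since 42 = 8·5 + 2), so 5 ∤ 42.

Neither direction holds.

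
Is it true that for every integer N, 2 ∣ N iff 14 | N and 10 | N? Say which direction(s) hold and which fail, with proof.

(→) This fails: take N = 2. Certainly 2 ∣ 2, but 14 ∤ 2.

(←) Suppose 14 ∣ N and 10 ∣ N. Any common multiple of 14 and 10 is a multiple of their lcm; here lcm(14, 10) = 14·10/gcd(14, 10) = 140/2 = 70, so 70 ∣ N. Since 2 ∣ 70, it follows that 2 ∣ N.

Not equivalent: only (⇐) holds.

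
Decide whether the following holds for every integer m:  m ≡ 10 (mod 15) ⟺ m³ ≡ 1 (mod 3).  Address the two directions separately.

[⇒] Suppose m ≡ 10 (mod 15). Then m³ ≡ 10³ = 1000 (mod 15), and since 3 ∣ 15, also m³ ≡ 1 (mod 3).

[⇐] This fails: take m = 1. Then 1³ = 1 ≡ 1 (mod 3), yet 1 ≡ 1 (mod 15), not 10.

The forward direction holds; the converse fails.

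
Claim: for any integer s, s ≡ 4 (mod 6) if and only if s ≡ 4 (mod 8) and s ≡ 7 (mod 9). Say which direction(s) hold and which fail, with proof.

The forward direction fails; the converse holds.

Forward direction. This fails: s = 64 gives 64 ≡ 4 (mod 6) but 64 ≡ 0 (mod 8), so the conjunction on the right does not hold.

Converse. If s ≡ 4 (mod 8) and s ≡ 7 (mod 9), then by the Chinese remainder theorem s ≡ 52 (mod 72). Since 52 ≡ 4 (mod 6) and 6 ∣ 72, we get s ≡ 4 (mod 6).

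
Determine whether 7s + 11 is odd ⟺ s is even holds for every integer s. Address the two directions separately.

Both directions hold.

Converse. Suppose s is even; write s = 2j. Then 7s + 11 = 7·(2j) + 11 = 2·7j + 11, which is odd.

Forward direction. Suppose 7s + 11 is odd. Since 7 is odd, 7s and s have the same parity, so 7s + 11 ≡ s + 11 (mod 2). As 11 is odd, 7s + 11 is odd exactly when s is even. Thus s is even.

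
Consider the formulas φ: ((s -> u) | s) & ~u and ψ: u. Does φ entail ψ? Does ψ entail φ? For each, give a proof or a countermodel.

Both directions fail.

(⟹) This fails. Under s = F, u = F, the left side is true but the right side is false.

(⟸) This fails. Under s = F, u = T, the left side is false but the right side is true.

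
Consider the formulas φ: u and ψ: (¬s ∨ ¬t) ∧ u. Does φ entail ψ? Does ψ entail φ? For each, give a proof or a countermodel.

Only the reverse direction holds.

(⇒) This fails. Under u = T, t = T, s = T, the left side is true but the right side is false.

(⇐) Assume the antecedent. If u is true, u reduces to true regardless of the other variables. If u is false, the antecedent cannot hold. Either way u holds.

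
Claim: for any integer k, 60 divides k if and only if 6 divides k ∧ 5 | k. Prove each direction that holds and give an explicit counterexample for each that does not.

(←) This fails: take k = 30. Both 6 ∣ 30 and 5 ∣ 30, yet 30 is not a multiple of 60 (since 30 = 0·60 + 30), so 60 ∤ 30.

(→) If 60 ∣ k, write k = 60q. Since 60 = 10·6, k = 6·(10q), so 6 ∣ k; and since 60 = 12·5, k = 5·(12q), so 5 ∣ k.

(⇒) holds; (⇐) fails.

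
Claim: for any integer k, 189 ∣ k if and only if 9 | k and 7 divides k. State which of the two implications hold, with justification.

Converse. This fails: take k = 63. Both 9 ∣ 63 and 7 ∣ 63, yet 63 is not a multiple of 189 (since 63 = 0·189 + 63), so 189 ∤ 63.

Forward direction. If 189 ∣ k, write k = 189q. Since 189 = 21·9, k = 9·(21q), so 9 ∣ k; and since 189 = 27·7, k = 7·(27q), so 7 ∣ k.

Only the forward direction holds.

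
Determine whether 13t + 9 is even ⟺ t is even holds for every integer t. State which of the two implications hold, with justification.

Forward direction. This fails: t = 3 gives 13t + 9 = 48, which is even, but 3 is odd, not even.

Converse. This also fails: t = 6 is even, but 13t + 9 = 87 is odd, not even.

Neither implication holds.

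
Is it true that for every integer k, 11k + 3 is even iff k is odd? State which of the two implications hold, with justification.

Both directions hold; the statement is true.

(⇒) Suppose 11k + 3 is even. Since 11 is odd, 11k and k have the same parity, so 11k + 3 ≡ k + 3 (mod 2). As 3 is odd, 11k + 3 is even exactly when k is odd. Thus k is odd.

(⇐) Conversely, suppose k is odd; write k = 2j + 1. Then 11k + 3 = 11·(2j + 1) + 3 = 2·11j + 14, which is even.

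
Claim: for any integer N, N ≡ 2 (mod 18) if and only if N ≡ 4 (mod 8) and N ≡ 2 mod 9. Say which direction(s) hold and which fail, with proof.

Not equivalent: only (⇐) holds.

Forward direction. This fails: N = 56 gives 56 ≡ 2 (mod 18) but 56 ≡ 0 (mod 8), so the conjunction on the right does not hold.

Converse. If N ≡ 4 (mod 8) and N ≡ 2 (mod 9), then by the Chinese remainder theorem N ≡ 20 (mod 72). Since 20 ≡ 2 (mod 18) and 18 ∣ 72, we get N ≡ 2 (mod 18).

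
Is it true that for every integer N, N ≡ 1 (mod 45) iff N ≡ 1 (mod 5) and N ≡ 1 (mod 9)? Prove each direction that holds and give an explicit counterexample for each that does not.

[⇒] Suppose N ≡ 1 (mod 45); write N = 45j + 1. Since 5 ∣ 45, reducing mod 5 gives N ≡ 1 (mod 5); since 9 ∣ 45, reducing mod 9 gives N ≡ 1 (mod 9).

[⇐] Conversely, if N ≡ 1 (mod 5) and N ≡ 1 (mod 9), then by the Chinese remainder theorem N ≡ 1 (mod 45). This is exactly N ≡ 1 (mod 45).

Both directions hold; the statement is true.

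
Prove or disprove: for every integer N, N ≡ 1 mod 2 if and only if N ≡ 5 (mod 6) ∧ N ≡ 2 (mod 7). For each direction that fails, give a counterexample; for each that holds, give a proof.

(⇒) fails; (⇐) holds.

Forward direction. This fails: N = 1 gives 1 ≡ 1 (mod 2) but 1 ≡ 1 (mod 6), so the conjunction on the right does not hold.

Converse. If N ≡ 5 (mod 6) and N ≡ 2 (mod 7), then by the Chinese remainder theorem N ≡ 23 (mod 42). Since 23 ≡ 1 (mod 2) and 2 ∣ 42, we get N ≡ 1 (mod 2).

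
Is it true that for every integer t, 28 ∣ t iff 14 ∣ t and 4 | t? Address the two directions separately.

Both implications hold.

(⇒) If 28 ∣ t, write t = 28q. Since 28 = 2·14, t = 14·(2q), so 14 ∣ t; and since 28 = 7·4, t = 4·(7q), so 4 ∣ t.

(⇐) Suppose 14 ∣ t and 4 ∣ t. Any common multiple of 14 and 4 is a multiple of their lcm; here lcm(14, 4) = 14·4/gcd(14, 4) = 56/2 = 28, so 28 ∣ t.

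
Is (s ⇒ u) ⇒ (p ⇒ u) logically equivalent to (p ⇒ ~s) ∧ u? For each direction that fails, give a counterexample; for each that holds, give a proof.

(⇒) This fails. Under p = F, u = F, s = F, the left side is true but the right side is false.

(⇐) Assume the antecedent. If p is true, the antecedent forces (p = T, u = T, s = F), and (s ⇒ u) ⇒ (p ⇒ u) holds there. If p is false, (s ⇒ u) ⇒ (p ⇒ u) reduces to true regardless of the other variables. Either way (s ⇒ u) ⇒ (p ⇒ u) holds.

Not equivalent: only (⇐) holds.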